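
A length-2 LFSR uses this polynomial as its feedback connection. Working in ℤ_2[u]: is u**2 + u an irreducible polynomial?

Write g(u) = u**2 + u.
Check for roots in ℤ_2: g(0) = 0 → root; g(1) = 0 → root.
g(0) = 0, so (u) divides g(u); g is reducible.

No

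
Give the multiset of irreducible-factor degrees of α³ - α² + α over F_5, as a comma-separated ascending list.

Write f(α) = α³ - α² + α.
Roots in F_5: f(0) = 0 → root; f(1) = 1; f(2) = 1; f(3) = 1; f(4) = 2.
Linear factors from roots: (α).
Complete factorization: f(α) = (α)·(α² - α + 1).
Factor degrees with multiplicity: 1 + 2 = 3.

1, 2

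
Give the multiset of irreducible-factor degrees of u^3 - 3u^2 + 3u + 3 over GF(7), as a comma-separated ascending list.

3

Write h(u) = u^3 - 3u^2 + 3u + 3.
Complete factorization: h(u) = (u^3 - 3u^2 + 3u + 3).
Factor degrees with multiplicity: 3 = 3.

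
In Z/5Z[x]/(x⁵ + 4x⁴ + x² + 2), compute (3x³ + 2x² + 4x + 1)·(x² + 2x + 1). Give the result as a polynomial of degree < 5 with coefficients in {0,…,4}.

x^4 + x^3 + 3x^2 + x

Multiply in Z/5Z[x]: (3x³ + 2x² + 4x + 1)·(x² + 2x + 1) = 3x⁵ + 3x⁴ + x³ + x² + x + 1.
Reduce using x⁵ ≡ x⁴ + 4x² + 3 (mod x⁵ + 4x⁴ + x² + 2).
Reduced: x⁴ + x³ + 3x² + x.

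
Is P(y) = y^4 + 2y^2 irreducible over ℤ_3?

Check for roots in ℤ_3: P(0) = 0 → root; P(1) = 0 → root; P(2) = 0 → root.
P(0) = 0, so (y) divides P(y); P is reducible.

No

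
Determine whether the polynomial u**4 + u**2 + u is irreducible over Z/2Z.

No

Write P(u) = u**4 + u**2 + u.
Check for roots in Z/2Z: P(0) = 0 → root; P(1) = 1.
P(0) = 0, so (u) divides P(u); P is reducible.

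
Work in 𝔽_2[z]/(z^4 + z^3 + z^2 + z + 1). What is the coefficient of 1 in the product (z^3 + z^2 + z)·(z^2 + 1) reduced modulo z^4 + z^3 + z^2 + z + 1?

Multiply in 𝔽_2[z]: (z^3 + z^2 + z)·(z^2 + 1) = z^5 + z^4 + z^2 + z.
Reduce using z^4 ≡ z^3 + z^2 + z + 1 (mod z^4 + z^3 + z^2 + z + 1).
Reduced: z^3.

0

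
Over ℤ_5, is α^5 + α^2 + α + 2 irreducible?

Write h(α) = α^5 + α^2 + α + 2.
Check for roots in ℤ_5: h(0) = 2; h(1) = 0 → root; h(2) = 0 → root; h(3) = 2; h(4) = 1.
h(1) = 0, so (α − 1) divides h(α); h is reducible.

No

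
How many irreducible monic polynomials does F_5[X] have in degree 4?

The number of monic irreducibles of degree 4 over GF(5) is (1/4)·Σ_{d∣4} μ(4/d) 5^d.
Divisors of 4: 1, 2, 4; μ(4/d) for each: 0, -1, 1.
Σ = − 5^2 + 5^4 = 600.
N = 600/4 = 150.

150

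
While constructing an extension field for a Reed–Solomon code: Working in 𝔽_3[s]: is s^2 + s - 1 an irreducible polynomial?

Write P(s) = s^2 + s - 1.
Check for roots in 𝔽_3: P(0) = 2; P(1) = 1; P(2) = 2.
No roots. A degree-2 polynomial over a field with no linear factor is irreducible.

Yes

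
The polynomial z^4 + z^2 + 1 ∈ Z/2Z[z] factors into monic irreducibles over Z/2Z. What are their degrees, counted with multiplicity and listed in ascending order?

2, 2

Write h(z) = z^4 + z^2 + 1.
Roots in Z/2Z: h(0) = 1; h(1) = 1.
Complete factorization: h(z) = (z^2 + z + 1)^2.
Factor degrees with multiplicity: 2 + 2 = 4.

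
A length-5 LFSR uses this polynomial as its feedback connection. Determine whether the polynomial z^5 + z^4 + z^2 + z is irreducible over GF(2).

Write P(z) = z^5 + z^4 + z^2 + z.
Check for roots in GF(2): P(0) = 0 → root; P(1) = 0 → root.
P(0) = 0, so (z) divides P(z); P is reducible.

No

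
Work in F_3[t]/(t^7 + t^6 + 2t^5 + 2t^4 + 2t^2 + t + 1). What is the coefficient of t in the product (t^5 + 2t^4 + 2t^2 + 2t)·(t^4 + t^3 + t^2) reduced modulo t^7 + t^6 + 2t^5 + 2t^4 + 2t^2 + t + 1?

Multiply in F_3[t]: (t^5 + 2t^4 + 2t^2 + 2t)·(t^4 + t^3 + t^2) = t^9 + t^6 + t^5 + t^4 + 2t^3.
Reduce using t^7 ≡ 2t^6 + t^5 + t^4 + t^2 + 2t + 2 (mod t^7 + t^6 + 2t^5 + 2t^4 + 2t^2 + t + 1).
Reduced: 2t^6 + 2t^5 + t^4 + 2t^2 + 2t + 1.

2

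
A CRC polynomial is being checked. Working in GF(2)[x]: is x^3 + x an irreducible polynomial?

Write P(x) = x^3 + x.
Check for roots in GF(2): P(0) = 0 → root; P(1) = 0 → root.
P(0) = 0, so (x) divides P(x); P is reducible.

No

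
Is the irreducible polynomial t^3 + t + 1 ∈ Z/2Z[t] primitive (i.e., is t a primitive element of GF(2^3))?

Yes

Write f(t) = t^3 + t + 1.
|GF(2^3)^×| = 2^3 − 1 = 7. Prime factorization: 7 = 7.
f is primitive ⇔ t has order 7 in GF(2)[t]/(f), i.e. t^(7/q) ≠ 1 for each prime q | 7.
t^(1) mod f = t.
None equal 1, so t has full order 7; f is primitive.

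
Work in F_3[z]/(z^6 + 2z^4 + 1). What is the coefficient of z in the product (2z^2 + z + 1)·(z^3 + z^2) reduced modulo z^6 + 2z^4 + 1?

0

Multiply in F_3[z]: (2z^2 + z + 1)·(z^3 + z^2) = 2z^5 + 2z^3 + z^2.
Reduced: 2z^5 + 2z^3 + z^2.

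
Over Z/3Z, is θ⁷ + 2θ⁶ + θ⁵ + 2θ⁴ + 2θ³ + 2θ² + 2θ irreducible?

Write g(θ) = θ⁷ + 2θ⁶ + θ⁵ + 2θ⁴ + 2θ³ + 2θ² + 2θ.
Check for roots in Z/3Z: g(0) = 0 → root; g(1) = 0 → root; g(2) = 0 → root.
g(0) = 0, so (θ) divides g(θ); g is reducible.

No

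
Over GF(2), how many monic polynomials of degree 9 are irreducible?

56

x^(2^9) − x is the product of all monic irreducibles of degree dividing 9; Möbius inversion gives N = (1/9) Σ μ(9/d)·2^d.
Divisors of 9: 1, 3, 9; μ(9/d) for each: 0, -1, 1.
Σ = − 2^3 + 2^9 = 504.
N = 504/9 = 56.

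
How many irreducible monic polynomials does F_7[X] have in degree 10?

x^(7^10) − x is the product of all monic irreducibles of degree dividing 10; Möbius inversion gives N = (1/10) Σ μ(10/d)·7^d.
Divisors of 10: 1, 2, 5, 10; μ(10/d) for each: 1, -1, -1, 1.
Σ = 7^1 − 7^2 − 7^5 + 7^10 = 282458400.
N = 282458400/10 = 28245840.

28245840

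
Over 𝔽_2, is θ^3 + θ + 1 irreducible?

Write P(θ) = θ^3 + θ + 1.
Check for roots in 𝔽_2: P(0) = 1; P(1) = 1.
No roots. A degree-3 polynomial over a field with no linear factor is irreducible.

Yes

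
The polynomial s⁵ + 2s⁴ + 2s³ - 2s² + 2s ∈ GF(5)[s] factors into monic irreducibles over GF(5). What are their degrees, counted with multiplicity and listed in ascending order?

Write g(s) = s⁵ + 2s⁴ + 2s³ - 2s² + 2s.
Roots in GF(5): g(0) = 0 → root; g(1) = 0 → root; g(2) = 1; g(3) = 2; g(4) = 0 → root.
Linear factors from roots: (s), (s - 1), (s + 1).
Complete factorization: g(s) = (s)·(s + 1)·(s - 1)·(s² + 2s - 2).
Factor degrees with multiplicity: 1 + 1 + 1 + 2 = 5.

1, 1, 1, 2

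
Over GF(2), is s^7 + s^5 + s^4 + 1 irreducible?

No

Write f(s) = s^7 + s^5 + s^4 + 1.
Check for roots in GF(2): f(0) = 1; f(1) = 0 → root.
f(1) = 0, so (s − 1) divides f(s); f is reducible.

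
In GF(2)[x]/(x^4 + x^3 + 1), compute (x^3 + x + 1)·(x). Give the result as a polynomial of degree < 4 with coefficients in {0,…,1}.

x^3 + x^2 + x + 1

Multiply in GF(2)[x]: (x^3 + x + 1)·(x) = x^4 + x^2 + x.
Reduce using x^4 ≡ x^3 + 1 (mod x^4 + x^3 + 1).
Reduced: x^3 + x^2 + x + 1.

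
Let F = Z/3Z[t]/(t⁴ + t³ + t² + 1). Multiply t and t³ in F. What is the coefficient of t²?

2

Multiply in Z/3Z[t]: (t)·(t³) = t⁴.
Reduce using t⁴ ≡ 2t³ + 2t² + 2 (mod t⁴ + t³ + t² + 1).
Reduced: 2t³ + 2t² + 2.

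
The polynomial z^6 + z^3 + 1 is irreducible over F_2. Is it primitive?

No

Write f(z) = z^6 + z^3 + 1.
|GF(2^6)^×| = 2^6 − 1 = 63. Prime factorization: 63 = 3^2·7.
f is primitive ⇔ z has order 63 in GF(2)[z]/(f), i.e. z^(63/q) ≠ 1 for each prime q | 63.
z^(21) mod f = z^3.
z^(9) mod f = 1
Since z^(9) = 1, the order of z divides 9 < 63; not primitive.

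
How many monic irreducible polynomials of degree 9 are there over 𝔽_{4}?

29120

The number of monic irreducibles of degree 9 over GF(4) is (1/9)·Σ_{d∣9} μ(9/d) 4^d.
Divisors of 9: 1, 3, 9; μ(9/d) for each: 0, -1, 1.
Σ = − 4^3 + 4^9 = 262080.
N = 262080/9 = 29120.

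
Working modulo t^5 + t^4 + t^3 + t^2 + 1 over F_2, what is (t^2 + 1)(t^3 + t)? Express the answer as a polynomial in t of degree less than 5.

t^4 + t^3 + t^2 + t + 1

Multiply in F_2[t]: (t^2 + 1)·(t^3 + t) = t^5 + t.
Reduce using t^5 ≡ t^4 + t^3 + t^2 + 1 (mod t^5 + t^4 + t^3 + t^2 + 1).
Reduced: t^4 + t^3 + t^2 + t + 1.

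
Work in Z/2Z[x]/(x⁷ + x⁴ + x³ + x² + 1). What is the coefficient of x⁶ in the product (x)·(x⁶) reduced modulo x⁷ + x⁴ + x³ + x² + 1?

Multiply in Z/2Z[x]: (x)·(x⁶) = x⁷.
Reduce using x⁷ ≡ x⁴ + x³ + x² + 1 (mod x⁷ + x⁴ + x³ + x² + 1).
Reduced: x⁴ + x³ + x² + 1.

0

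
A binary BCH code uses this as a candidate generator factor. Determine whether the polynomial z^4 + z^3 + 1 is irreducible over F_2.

Write g(z) = z^4 + z^3 + 1.
Check for roots in F_2: g(0) = 1; g(1) = 1.
No roots, so no linear factors.
Monic irreducibles of degree 2 over GF(2): z^2 + z + 1.
None of them divide g (all give nonzero remainder).
No irreducible factor of degree ≤ 2 exists, so g is irreducible over GF(2).

Yes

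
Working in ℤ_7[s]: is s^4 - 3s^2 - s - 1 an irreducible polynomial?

Write m(s) = s^4 - 3s^2 - s - 1.
Check for roots in ℤ_7: m(0) = 6; m(1) = 3; m(2) = 1; m(3) = 1; m(4) = 0 → root; m(5) = 5; m(6) = 5.
m(4) = 0, so (s − 4) divides m(s); m is reducible.

No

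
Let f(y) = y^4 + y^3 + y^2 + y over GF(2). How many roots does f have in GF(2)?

2

Evaluate at each of the 2 elements of GF(2):
f(0) = 0 → root; f(1) = 0 → root.
Roots: {0, 1}.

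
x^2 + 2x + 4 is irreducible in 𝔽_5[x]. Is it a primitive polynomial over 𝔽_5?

No

Write f(x) = x^2 + 2x + 4.
|GF(5^2)^×| = 5^2 − 1 = 24. Prime factorization: 24 = 2^3·3.
f is primitive ⇔ x has order 24 in GF(5)[x]/(f), i.e. x^(24/q) ≠ 1 for each prime q | 24.
x^(12) mod f = 1
x^(8) mod f = 2x + 4.
Since x^(12) = 1, the order of x divides 12 < 24; not primitive.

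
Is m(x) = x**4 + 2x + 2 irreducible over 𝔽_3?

Yes

Check for roots in 𝔽_3: m(0) = 2; m(1) = 2; m(2) = 1.
No roots, so no linear factors.
Monic irreducibles of degree 2 over GF(3): x**2 + 1, x**2 + x + 2, x**2 + 2x + 2.
None of them divide m (all give nonzero remainder).
No irreducible factor of degree ≤ 2 exists, so m is irreducible over GF(3).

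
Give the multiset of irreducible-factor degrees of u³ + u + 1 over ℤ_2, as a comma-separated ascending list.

Write g(u) = u³ + u + 1.
Roots in ℤ_2: g(0) = 1; g(1) = 1.
Complete factorization: g(u) = (u³ + u + 1).
Factor degrees with multiplicity: 3 = 3.

3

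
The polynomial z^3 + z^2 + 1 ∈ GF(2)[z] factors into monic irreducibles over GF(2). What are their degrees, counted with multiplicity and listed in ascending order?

Write h(z) = z^3 + z^2 + 1.
Roots in GF(2): h(0) = 1; h(1) = 1.
Complete factorization: h(z) = (z^3 + z^2 + 1).
Factor degrees with multiplicity: 3 = 3.

3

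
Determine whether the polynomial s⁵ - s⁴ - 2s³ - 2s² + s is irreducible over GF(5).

Write f(s) = s⁵ - s⁴ - 2s³ - 2s² + s.
Check for roots in GF(5): f(0) = 0 → root; f(1) = 2; f(2) = 4; f(3) = 3; f(4) = 2.
f(0) = 0, so (s) divides f(s); f is reducible.

No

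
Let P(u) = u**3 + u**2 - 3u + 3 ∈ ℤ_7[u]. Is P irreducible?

Yes

Check for roots in ℤ_7: P(0) = 3; P(1) = 2; P(2) = 2; P(3) = 2; P(4) = 1; P(5) = 5; P(6) = 6.
No roots. A degree-3 polynomial over a field with no linear factor is irreducible.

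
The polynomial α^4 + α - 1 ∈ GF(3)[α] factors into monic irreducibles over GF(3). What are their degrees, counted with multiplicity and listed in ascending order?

4

Write g(α) = α^4 + α - 1.
Roots in GF(3): g(0) = 2; g(1) = 1; g(2) = 2.
Complete factorization: g(α) = (α^4 + α - 1).
Factor degrees with multiplicity: 4 = 4.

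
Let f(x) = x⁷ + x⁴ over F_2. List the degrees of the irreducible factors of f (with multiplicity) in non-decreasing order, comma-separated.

1, 1, 1, 1, 1, 2

Roots in F_2: f(0) = 0 → root; f(1) = 0 → root.
Linear factors from roots: (x), (x + 1).
Complete factorization: f(x) = (x + 1)·(x)^4·(x² + x + 1).
Factor degrees with multiplicity: 1 + 1 + 1 + 1 + 1 + 2 = 7.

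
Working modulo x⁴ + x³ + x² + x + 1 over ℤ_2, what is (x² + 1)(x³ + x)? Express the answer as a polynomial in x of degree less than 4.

x + 1

Multiply in ℤ_2[x]: (x² + 1)·(x³ + x) = x⁵ + x.
Reduce using x⁴ ≡ x³ + x² + x + 1 (mod x⁴ + x³ + x² + x + 1).
Reduced: x + 1.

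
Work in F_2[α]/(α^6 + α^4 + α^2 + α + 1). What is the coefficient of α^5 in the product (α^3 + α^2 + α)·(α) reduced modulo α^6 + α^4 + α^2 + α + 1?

Multiply in F_2[α]: (α^3 + α^2 + α)·(α) = α^4 + α^3 + α^2.
Reduced: α^4 + α^3 + α^2.

0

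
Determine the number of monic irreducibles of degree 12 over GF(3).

44220

Gauss's count: N_{3}(12) = (1/12) Σ_{d|12} μ(12/d)·3^d.
Divisors of 12: 1, 2, 3, 4, 6, 12; μ(12/d) for each: 0, 1, 0, -1, -1, 1.
Σ = 3^2 − 3^4 − 3^6 + 3^12 = 530640.
N = 530640/12 = 44220.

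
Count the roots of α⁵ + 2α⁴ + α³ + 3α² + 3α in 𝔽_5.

4

Write P(α) = α⁵ + 2α⁴ + α³ + 3α² + 3α.
Evaluate at each of the 5 elements of 𝔽_5:
P(0) = 0 → root; P(1) = 0 → root; P(2) = 0 → root; P(3) = 3; P(4) = 0 → root.
Roots: {0, 1, 2, 4}.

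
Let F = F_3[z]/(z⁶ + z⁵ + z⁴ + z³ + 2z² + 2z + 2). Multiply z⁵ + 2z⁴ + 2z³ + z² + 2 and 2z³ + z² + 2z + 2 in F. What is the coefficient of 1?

Multiply in F_3[z]: (z⁵ + 2z⁴ + 2z³ + z² + 2)·(2z³ + z² + 2z + 2) = 2z⁸ + 2z⁷ + 2z⁶ + z⁵ + z³ + z² + z + 1.
Reduce using z⁶ ≡ 2z⁵ + 2z⁴ + 2z³ + z² + z + 1 (mod z⁶ + z⁵ + z⁴ + z³ + 2z² + 2z + 2).
Reduced: 2z⁵ + 2z⁴ + z + 1.

1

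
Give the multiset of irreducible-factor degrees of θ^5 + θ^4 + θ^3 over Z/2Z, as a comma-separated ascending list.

Write f(θ) = θ^5 + θ^4 + θ^3.
Roots in Z/2Z: f(0) = 0 → root; f(1) = 1.
Linear factors from roots: (θ).
Complete factorization: f(θ) = (θ)^3·(θ^2 + θ + 1).
Factor degrees with multiplicity: 1 + 1 + 1 + 2 = 5.

1, 1, 1, 2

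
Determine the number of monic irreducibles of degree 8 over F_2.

x^(2^8) − x is the product of all monic irreducibles of degree dividing 8; Möbius inversion gives N = (1/8) Σ μ(8/d)·2^d.
Divisors of 8: 1, 2, 4, 8; μ(8/d) for each: 0, 0, -1, 1.
Σ = − 2^4 + 2^8 = 240.
N = 240/8 = 30.

30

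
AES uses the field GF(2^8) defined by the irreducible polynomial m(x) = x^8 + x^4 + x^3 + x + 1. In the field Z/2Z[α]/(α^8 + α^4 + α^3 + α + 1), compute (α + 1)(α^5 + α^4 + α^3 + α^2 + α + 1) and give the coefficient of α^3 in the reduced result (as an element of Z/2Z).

0

Multiply in Z/2Z[α]: (α + 1)·(α^5 + α^4 + α^3 + α^2 + α + 1) = α^6 + 1.
Reduced: α^6 + 1.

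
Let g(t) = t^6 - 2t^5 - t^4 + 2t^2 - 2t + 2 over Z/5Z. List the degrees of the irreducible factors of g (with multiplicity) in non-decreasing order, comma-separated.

1, 1, 2, 2

Roots in Z/5Z: g(0) = 2; g(1) = 0 → root; g(2) = 0 → root; g(3) = 1; g(4) = 3.
Linear factors from roots: (t - 1), (t - 2).
Complete factorization: g(t) = (t - 2)·(t - 1)·(t^2 - 2)·(t^2 + t + 2).
Factor degrees with multiplicity: 1 + 1 + 2 + 2 = 6.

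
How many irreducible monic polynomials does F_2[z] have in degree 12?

335

x^(2^12) − x is the product of all monic irreducibles of degree dividing 12; Möbius inversion gives N = (1/12) Σ μ(12/d)·2^d.
Divisors of 12: 1, 2, 3, 4, 6, 12; μ(12/d) for each: 0, 1, 0, -1, -1, 1.
Σ = 2^2 − 2^4 − 2^6 + 2^12 = 4020.
N = 4020/12 = 335.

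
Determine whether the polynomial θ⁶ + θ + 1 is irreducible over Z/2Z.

Yes

Write g(θ) = θ⁶ + θ + 1.
Check for roots in Z/2Z: g(0) = 1; g(1) = 1.
No roots, so no linear factors.
Monic irreducibles of degree 2 over GF(2): θ² + θ + 1.
None of them divide g (all give nonzero remainder).
Monic irreducibles of degree 3 over GF(2): θ³ + θ + 1, θ³ + θ² + 1.
None of them divide g (all give nonzero remainder).
No irreducible factor of degree ≤ 3 exists, so g is irreducible over GF(2).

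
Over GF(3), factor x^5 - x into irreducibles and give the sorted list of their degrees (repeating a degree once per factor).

Write h(x) = x^5 - x.
Roots in GF(3): h(0) = 0 → root; h(1) = 0 → root; h(2) = 0 → root.
Linear factors from roots: (x), (x - 1), (x + 1).
Complete factorization: h(x) = (x)·(x + 1)·(x - 1)·(x^2 + 1).
Factor degrees with multiplicity: 1 + 1 + 1 + 2 = 5.

1, 1, 1, 2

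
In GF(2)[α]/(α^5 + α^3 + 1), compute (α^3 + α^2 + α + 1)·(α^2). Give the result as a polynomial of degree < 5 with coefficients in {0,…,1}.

Multiply in GF(2)[α]: (α^3 + α^2 + α + 1)·(α^2) = α^5 + α^4 + α^3 + α^2.
Reduce using α^5 ≡ α^3 + 1 (mod α^5 + α^3 + 1).
Reduced: α^4 + α^2 + 1.

α^4 + α^2 + 1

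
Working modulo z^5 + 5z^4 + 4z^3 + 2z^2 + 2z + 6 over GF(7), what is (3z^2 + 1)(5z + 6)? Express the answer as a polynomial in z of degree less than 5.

z^3 + 4z^2 + 5z + 6

Multiply in GF(7)[z]: (3z^2 + 1)·(5z + 6) = z^3 + 4z^2 + 5z + 6.
Reduced: z^3 + 4z^2 + 5z + 6.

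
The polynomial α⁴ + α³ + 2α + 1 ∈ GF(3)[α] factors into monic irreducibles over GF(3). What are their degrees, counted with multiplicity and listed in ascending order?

Write f(α) = α⁴ + α³ + 2α + 1.
Roots in GF(3): f(0) = 1; f(1) = 2; f(2) = 2.
Complete factorization: f(α) = (α⁴ + α³ + 2α + 1).
Factor degrees with multiplicity: 4 = 4.

4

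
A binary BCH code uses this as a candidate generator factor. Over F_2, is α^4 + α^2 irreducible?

Write h(α) = α^4 + α^2.
Check for roots in F_2: h(0) = 0 → root; h(1) = 0 → root.
h(0) = 0, so (α) divides h(α); h is reducible.

No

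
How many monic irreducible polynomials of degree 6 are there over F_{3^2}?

88440

By the necklace-counting formula, N_9(6) = (1/6) Σ_{d|6} μ(6/d)·9^d.
Divisors of 6: 1, 2, 3, 6; μ(6/d) for each: 1, -1, -1, 1.
Σ = 9^1 − 9^2 − 9^3 + 9^6 = 530640.
N = 530640/6 = 88440.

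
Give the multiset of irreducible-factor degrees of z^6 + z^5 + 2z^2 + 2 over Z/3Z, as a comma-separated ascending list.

1, 1, 1, 1, 2

Write h(z) = z^6 + z^5 + 2z^2 + 2.
Roots in Z/3Z: h(0) = 2; h(1) = 0 → root; h(2) = 1.
Linear factors from roots: (z + 2).
Complete factorization: h(z) = (z + 2)^4·(z^2 + 2z + 2).
Factor degrees with multiplicity: 1 + 1 + 1 + 1 + 2 = 6.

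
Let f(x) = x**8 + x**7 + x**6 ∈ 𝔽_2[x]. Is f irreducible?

Check for roots in 𝔽_2: f(0) = 0 → root; f(1) = 1.
f(0) = 0, so (x) divides f(x); f is reducible.

No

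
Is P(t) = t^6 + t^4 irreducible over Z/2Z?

Check for roots in Z/2Z: P(0) = 0 → root; P(1) = 0 → root.
P(0) = 0, so (t) divides P(t); P is reducible.

No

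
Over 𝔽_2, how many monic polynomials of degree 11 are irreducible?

186

x^(2^11) − x is the product of all monic irreducibles of degree dividing 11; Möbius inversion gives N = (1/11) Σ μ(11/d)·2^d.
Divisors of 11: 1, 11; μ(11/d) for each: -1, 1.
Σ = − 2^1 + 2^11 = 2046.
N = 2046/11 = 186.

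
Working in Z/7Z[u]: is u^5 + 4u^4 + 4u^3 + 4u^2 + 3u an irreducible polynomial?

Write f(u) = u^5 + 4u^4 + 4u^3 + 4u^2 + 3u.
Check for roots in Z/7Z: f(0) = 0 → root; f(1) = 2; f(2) = 3; f(3) = 6; f(4) = 0 → root; f(5) = 3; f(6) = 0 → root.
f(0) = 0, so (u) divides f(u); f is reducible.

No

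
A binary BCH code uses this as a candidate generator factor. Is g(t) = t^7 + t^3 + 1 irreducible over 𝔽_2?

Check for roots in 𝔽_2: g(0) = 1; g(1) = 1.
No roots, so no linear factors.
Monic irreducibles of degree 2 over GF(2): t^2 + t + 1.
None of them divide g (all give nonzero remainder).
Monic irreducibles of degree 3 over GF(2): t^3 + t + 1, t^3 + t^2 + 1.
None of them divide g (all give nonzero remainder).
No irreducible factor of degree ≤ 3 exists, so g is irreducible over GF(2).

Yes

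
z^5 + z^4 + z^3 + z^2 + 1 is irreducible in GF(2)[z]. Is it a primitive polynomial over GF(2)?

Write f(z) = z^5 + z^4 + z^3 + z^2 + 1.
|GF(2^5)^×| = 2^5 − 1 = 31. Prime factorization: 31 = 31.
f is primitive ⇔ z has order 31 in GF(2)[z]/(f), i.e. z^(31/q) ≠ 1 for each prime q | 31.
z^(1) mod f = z.
None equal 1, so z has full order 31; f is primitive.

Yes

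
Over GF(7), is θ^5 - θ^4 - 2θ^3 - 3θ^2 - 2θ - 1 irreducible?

Write g(θ) = θ^5 - θ^4 - 2θ^3 - 3θ^2 - 2θ - 1.
Check for roots in GF(7): g(0) = 6; g(1) = 6; g(2) = 4; g(3) = 4; g(4) = 2; g(5) = 1; g(6) = 5.
No roots, so no linear factors.
Degree-2 irreducible divisors: test the 21 monic irreducibles of degree 2 over GF(7).
None of them divide g (all give nonzero remainder).
No irreducible factor of degree ≤ 2 exists, so g is irreducible over GF(7).

Yes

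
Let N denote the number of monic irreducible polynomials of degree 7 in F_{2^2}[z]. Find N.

2340

Gauss's count: N_{4}(7) = (1/7) Σ_{d|7} μ(7/d)·4^d.
Divisors of 7: 1, 7; μ(7/d) for each: -1, 1.
Σ = − 4^1 + 4^7 = 16380.
N = 16380/7 = 2340.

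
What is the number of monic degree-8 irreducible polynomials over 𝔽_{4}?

x^(4^8) − x is the product of all monic irreducibles of degree dividing 8; Möbius inversion gives N = (1/8) Σ μ(8/d)·4^d.
Divisors of 8: 1, 2, 4, 8; μ(8/d) for each: 0, 0, -1, 1.
Σ = − 4^4 + 4^8 = 65280.
N = 65280/8 = 8160.

8160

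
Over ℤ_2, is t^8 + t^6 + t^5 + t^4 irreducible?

No

Write h(t) = t^8 + t^6 + t^5 + t^4.
Check for roots in ℤ_2: h(0) = 0 → root; h(1) = 0 → root.
h(0) = 0, so (t) divides h(t); h is reducible.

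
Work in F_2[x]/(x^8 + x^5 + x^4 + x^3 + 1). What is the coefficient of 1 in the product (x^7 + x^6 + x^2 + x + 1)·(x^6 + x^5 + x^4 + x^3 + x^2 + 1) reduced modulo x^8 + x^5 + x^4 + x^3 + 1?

0

Multiply in F_2[x]: (x^7 + x^6 + x^2 + x + 1)·(x^6 + x^5 + x^4 + x^3 + x^2 + 1) = x^13 + x^7 + x^5 + x^4 + x + 1.
Reduce using x^8 ≡ x^5 + x^4 + x^3 + 1 (mod x^8 + x^5 + x^4 + x^3 + 1).
Reduced: x^5 + x^4 + x^3 + x^2.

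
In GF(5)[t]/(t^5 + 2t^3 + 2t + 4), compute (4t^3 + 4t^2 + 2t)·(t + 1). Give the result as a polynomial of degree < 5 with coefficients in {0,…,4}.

4t^4 + 3t^3 + t^2 + 2t

Multiply in GF(5)[t]: (4t^3 + 4t^2 + 2t)·(t + 1) = 4t^4 + 3t^3 + t^2 + 2t.
Reduced: 4t^4 + 3t^3 + t^2 + 2t.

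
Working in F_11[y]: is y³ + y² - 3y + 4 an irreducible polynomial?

Yes

Write P(y) = y³ + y² - 3y + 4.
Check each element of F_11 for a root: P(0)=4, P(1)=3, P(2)=10, P(3)=9, P(4)=6, P(5)=7, P(6)=7, P(7)=1, P(8)=6, P(9)=6, P(10)=7.
No roots. A degree-3 polynomial over a field with no linear factor is irreducible.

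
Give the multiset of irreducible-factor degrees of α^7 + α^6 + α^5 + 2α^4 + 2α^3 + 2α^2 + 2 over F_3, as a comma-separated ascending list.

1, 1, 2, 3

Write f(α) = α^7 + α^6 + α^5 + 2α^4 + 2α^3 + 2α^2 + 2.
Roots in F_3: f(0) = 2; f(1) = 2; f(2) = 0 → root.
Linear factors from roots: (α + 1).
Complete factorization: f(α) = (α + 1)^2·(α^2 + α + 2)·(α^3 + α^2 + 2α + 1).
Factor degrees with multiplicity: 1 + 1 + 2 + 3 = 7.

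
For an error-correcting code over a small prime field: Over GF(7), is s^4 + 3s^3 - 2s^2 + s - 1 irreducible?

Yes

Write f(s) = s^4 + 3s^3 - 2s^2 + s - 1.
Check for roots in GF(7): f(0) = 6; f(1) = 2; f(2) = 5; f(3) = 6; f(4) = 6; f(5) = 2; f(6) = 1.
No roots, so no linear factors.
Degree-2 irreducible divisors: test the 21 monic irreducibles of degree 2 over GF(7).
None of them divide f (all give nonzero remainder).
No irreducible factor of degree ≤ 2 exists, so f is irreducible over GF(7).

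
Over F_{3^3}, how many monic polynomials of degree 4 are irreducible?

132678

The number of monic irreducibles of degree 4 over GF(27) is (1/4)·Σ_{d∣4} μ(4/d) 27^d.
Divisors of 4: 1, 2, 4; μ(4/d) for each: 0, -1, 1.
Σ = − 27^2 + 27^4 = 530712.
N = 530712/4 = 132678.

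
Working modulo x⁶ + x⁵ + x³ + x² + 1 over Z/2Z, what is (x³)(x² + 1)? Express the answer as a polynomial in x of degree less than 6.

Multiply in Z/2Z[x]: (x³)·(x² + 1) = x⁵ + x³.
Reduced: x⁵ + x³.

x^5 + x^3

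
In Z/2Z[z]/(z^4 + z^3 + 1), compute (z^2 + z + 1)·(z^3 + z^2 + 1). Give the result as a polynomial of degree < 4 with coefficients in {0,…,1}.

Multiply in Z/2Z[z]: (z^2 + z + 1)·(z^3 + z^2 + 1) = z^5 + z + 1.
Reduce using z^4 ≡ z^3 + 1 (mod z^4 + z^3 + 1).
Reduced: z^3.

z^3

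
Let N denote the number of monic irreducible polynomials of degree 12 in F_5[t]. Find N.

20343700

Gauss's count: N_{5}(12) = (1/12) Σ_{d|12} μ(12/d)·5^d.
Divisors of 12: 1, 2, 3, 4, 6, 12; μ(12/d) for each: 0, 1, 0, -1, -1, 1.
Σ = 5^2 − 5^4 − 5^6 + 5^12 = 244124400.
N = 244124400/12 = 20343700.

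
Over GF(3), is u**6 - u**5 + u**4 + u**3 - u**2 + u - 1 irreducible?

Yes

Write f(u) = u**6 - u**5 + u**4 + u**3 - u**2 + u - 1.
Check for roots in GF(3): f(0) = 2; f(1) = 1; f(2) = 2.
No roots, so no linear factors.
Monic irreducibles of degree 2 over GF(3): u**2 + 1, u**2 + u - 1, u**2 - u - 1.
None of them divide f (all give nonzero remainder).
Degree-3 irreducible divisors: test the 8 monic irreducibles of degree 3 over GF(3).
None of them divide f (all give nonzero remainder).
No irreducible factor of degree ≤ 3 exists, so f is irreducible over GF(3).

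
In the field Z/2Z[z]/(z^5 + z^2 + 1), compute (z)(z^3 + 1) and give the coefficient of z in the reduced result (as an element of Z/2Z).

1

Multiply in Z/2Z[z]: (z)·(z^3 + 1) = z^4 + z.
Reduced: z^4 + z.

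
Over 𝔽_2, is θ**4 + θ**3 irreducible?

No

Write g(θ) = θ**4 + θ**3.
Check for roots in 𝔽_2: g(0) = 0 → root; g(1) = 0 → root.
g(0) = 0, so (θ) divides g(θ); g is reducible.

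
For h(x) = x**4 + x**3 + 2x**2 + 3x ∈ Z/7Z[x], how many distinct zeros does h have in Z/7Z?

Evaluate at each of the 7 elements of Z/7Z:
h(0) = 0 → root; h(1) = 0 → root; h(2) = 3; h(3) = 2; h(4) = 0 → root; h(5) = 3; h(6) = 6.
Roots: {0, 1, 4}.

3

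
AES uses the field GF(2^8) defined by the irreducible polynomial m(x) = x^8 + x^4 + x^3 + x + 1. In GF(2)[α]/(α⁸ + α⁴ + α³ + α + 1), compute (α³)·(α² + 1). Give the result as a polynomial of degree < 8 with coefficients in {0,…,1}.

α^5 + α^3

Multiply in GF(2)[α]: (α³)·(α² + 1) = α⁵ + α³.
Reduced: α⁵ + α³.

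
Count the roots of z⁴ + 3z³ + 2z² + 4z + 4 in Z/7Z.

3

Write g(z) = z⁴ + 3z³ + 2z² + 4z + 4.
Evaluate at each of the 7 elements of Z/7Z:
g(0) = 4; g(1) = 0 → root; g(2) = 4; g(3) = 0 → root; g(4) = 3; g(5) = 3; g(6) = 0 → root.
Roots: {1, 3, 6}.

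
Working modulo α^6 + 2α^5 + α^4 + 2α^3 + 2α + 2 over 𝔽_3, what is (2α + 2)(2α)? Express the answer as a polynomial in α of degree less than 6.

Multiply in 𝔽_3[α]: (2α + 2)·(2α) = α^2 + α.
Reduced: α^2 + α.

α^2 + α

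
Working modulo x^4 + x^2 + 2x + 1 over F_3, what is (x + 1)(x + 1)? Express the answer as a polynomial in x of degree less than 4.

Multiply in F_3[x]: (x + 1)·(x + 1) = x^2 + 2x + 1.
Reduced: x^2 + 2x + 1.

x^2 + 2x + 1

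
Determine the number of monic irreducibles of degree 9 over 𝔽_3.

By the necklace-counting formula, N_3(9) = (1/9) Σ_{d|9} μ(9/d)·3^d.
Divisors of 9: 1, 3, 9; μ(9/d) for each: 0, -1, 1.
Σ = − 3^3 + 3^9 = 19656.
N = 19656/9 = 2184.

2184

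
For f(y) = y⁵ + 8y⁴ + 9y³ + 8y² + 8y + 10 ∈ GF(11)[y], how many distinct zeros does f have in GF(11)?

2

Evaluate at each of the 11 elements of GF(11):
f(0) = 10; f(1) = 0 → root; f(2) = 4; f(3) = 8; f(4) = 1; f(5) = 7; f(6) = 7; f(7) = 4; f(8) = 0 → root; f(9) = 6; f(10) = 8.
Roots: {1, 8}.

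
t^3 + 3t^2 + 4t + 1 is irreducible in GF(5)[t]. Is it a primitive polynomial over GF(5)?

Write f(t) = t^3 + 3t^2 + 4t + 1.
|GF(5^3)^×| = 5^3 − 1 = 124. Prime factorization: 124 = 2^2·31.
f is primitive ⇔ t has order 124 in GF(5)[t]/(f), i.e. t^(124/q) ≠ 1 for each prime q | 124.
t^(62) mod f = 1
t^(4) mod f = t + 3.
Since t^(62) = 1, the order of t divides 62 < 124; not primitive.

No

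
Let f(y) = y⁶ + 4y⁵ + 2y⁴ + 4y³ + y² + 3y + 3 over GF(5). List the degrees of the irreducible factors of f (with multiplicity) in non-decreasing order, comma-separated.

Roots in GF(5): f(0) = 3; f(1) = 3; f(2) = 4; f(3) = 2; f(4) = 1.
Complete factorization: f(y) = (y⁶ + 4y⁵ + 2y⁴ + 4y³ + y² + 3y + 3).
Factor degrees with multiplicity: 6 = 6.

6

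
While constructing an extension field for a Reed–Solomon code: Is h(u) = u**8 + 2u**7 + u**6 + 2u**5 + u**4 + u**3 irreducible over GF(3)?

No

Check for roots in GF(3): h(0) = 0 → root; h(1) = 2; h(2) = 1.
h(0) = 0, so (u) divides h(u); h is reducible.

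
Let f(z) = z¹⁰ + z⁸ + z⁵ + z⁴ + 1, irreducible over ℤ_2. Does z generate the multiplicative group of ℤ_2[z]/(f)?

|GF(2^10)^×| = 2^10 − 1 = 1023. Prime factorization: 1023 = 3·11·31.
f is primitive ⇔ z has order 1023 in GF(2)[z]/(f), i.e. z^(1023/q) ≠ 1 for each prime q | 1023.
z^(341) mod f = z⁵ + z⁴.
z^(93) mod f = z⁹ + z⁸ + z⁷ + z⁵ + z².
z^(33) mod f = z⁷ + z⁵ + z⁴ + z² + z + 1.
None equal 1, so z has full order 1023; f is primitive.

Yes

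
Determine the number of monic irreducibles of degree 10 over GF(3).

5880

The number of monic irreducibles of degree 10 over GF(3) is (1/10)·Σ_{d∣10} μ(10/d) 3^d.
Divisors of 10: 1, 2, 5, 10; μ(10/d) for each: 1, -1, -1, 1.
Σ = 3^1 − 3^2 − 3^5 + 3^10 = 58800.
N = 58800/10 = 5880.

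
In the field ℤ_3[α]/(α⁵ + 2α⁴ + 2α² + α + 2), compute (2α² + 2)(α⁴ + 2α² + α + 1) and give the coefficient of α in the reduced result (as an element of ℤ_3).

Multiply in ℤ_3[α]: (2α² + 2)·(α⁴ + 2α² + α + 1) = 2α⁶ + 2α³ + 2α + 2.
Reduce using α⁵ ≡ α⁴ + α² + 2α + 1 (mod α⁵ + 2α⁴ + 2α² + α + 2).
Reduced: 2α⁴ + α³ + 2α + 1.

2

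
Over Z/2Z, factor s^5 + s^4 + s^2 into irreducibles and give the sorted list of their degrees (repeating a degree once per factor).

Write g(s) = s^5 + s^4 + s^2.
Roots in Z/2Z: g(0) = 0 → root; g(1) = 1.
Linear factors from roots: (s).
Complete factorization: g(s) = (s)^2·(s^3 + s^2 + 1).
Factor degrees with multiplicity: 1 + 1 + 3 = 5.

1, 1, 3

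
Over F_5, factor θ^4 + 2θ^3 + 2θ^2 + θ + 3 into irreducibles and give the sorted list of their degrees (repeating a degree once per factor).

Write g(θ) = θ^4 + 2θ^3 + 2θ^2 + θ + 3.
Roots in F_5: g(0) = 3; g(1) = 4; g(2) = 0 → root; g(3) = 4; g(4) = 3.
Linear factors from roots: (θ + 3).
Complete factorization: g(θ) = (θ + 3)^2·(θ^2 + θ + 2).
Factor degrees with multiplicity: 1 + 1 + 2 = 4.

1, 1, 2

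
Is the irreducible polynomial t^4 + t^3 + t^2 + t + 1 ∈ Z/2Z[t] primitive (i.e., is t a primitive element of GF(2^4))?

Write f(t) = t^4 + t^3 + t^2 + t + 1.
|GF(2^4)^×| = 2^4 − 1 = 15. Prime factorization: 15 = 3·5.
f is primitive ⇔ t has order 15 in GF(2)[t]/(f), i.e. t^(15/q) ≠ 1 for each prime q | 15.
t^(5) mod f = 1
t^(3) mod f = t^3.
Since t^(5) = 1, the order of t divides 5 < 15; not primitive.

No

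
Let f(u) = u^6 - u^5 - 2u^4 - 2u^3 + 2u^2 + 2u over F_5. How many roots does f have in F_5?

2

Evaluate at each of the 5 elements of F_5:
f(0) = 0 → root; f(1) = 0 → root; f(2) = 1; f(3) = 4; f(4) = 2.
Roots: {0, 1}.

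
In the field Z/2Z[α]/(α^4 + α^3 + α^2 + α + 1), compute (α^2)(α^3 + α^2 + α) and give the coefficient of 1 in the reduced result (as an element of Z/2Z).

Multiply in Z/2Z[α]: (α^2)·(α^3 + α^2 + α) = α^5 + α^4 + α^3.
Reduce using α^4 ≡ α^3 + α^2 + α + 1 (mod α^4 + α^3 + α^2 + α + 1).
Reduced: α^2 + α.

0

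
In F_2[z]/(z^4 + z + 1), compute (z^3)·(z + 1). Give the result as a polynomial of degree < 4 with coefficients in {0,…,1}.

Multiply in F_2[z]: (z^3)·(z + 1) = z^4 + z^3.
Reduce using z^4 ≡ z + 1 (mod z^4 + z + 1).
Reduced: z^3 + z + 1.

z^3 + z + 1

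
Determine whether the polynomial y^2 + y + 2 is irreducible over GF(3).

Write P(y) = y^2 + y + 2.
Check for roots in GF(3): P(0) = 2; P(1) = 1; P(2) = 2.
No roots. A degree-2 polynomial over a field with no linear factor is irreducible.

Yes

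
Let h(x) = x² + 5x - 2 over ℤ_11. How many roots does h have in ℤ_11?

1

Evaluate at each of the 11 elements of ℤ_11:
h(0) = 9; h(1) = 4; h(2) = 1; h(3) = 0 → root; h(4) = 1; h(5) = 4; h(6) = 9; h(7) = 5; h(8) = 3; h(9) = 3; h(10) = 5.
Roots: {3}.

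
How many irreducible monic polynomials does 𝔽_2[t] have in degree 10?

99

The number of monic irreducibles of degree 10 over GF(2) is (1/10)·Σ_{d∣10} μ(10/d) 2^d.
Divisors of 10: 1, 2, 5, 10; μ(10/d) for each: 1, -1, -1, 1.
Σ = 2^1 − 2^2 − 2^5 + 2^10 = 990.
N = 990/10 = 99.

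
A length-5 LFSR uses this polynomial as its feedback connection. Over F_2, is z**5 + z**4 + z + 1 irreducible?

No

Write f(z) = z**5 + z**4 + z + 1.
Check for roots in F_2: f(0) = 1; f(1) = 0 → root.
f(1) = 0, so (z − 1) divides f(z); f is reducible.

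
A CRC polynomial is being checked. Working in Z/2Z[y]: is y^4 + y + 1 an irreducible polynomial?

Yes

Write f(y) = y^4 + y + 1.
Check for roots in Z/2Z: f(0) = 1; f(1) = 1.
No roots, so no linear factors.
Monic irreducibles of degree 2 over GF(2): y^2 + y + 1.
None of them divide f (all give nonzero remainder).
No irreducible factor of degree ≤ 2 exists, so f is irreducible over GF(2).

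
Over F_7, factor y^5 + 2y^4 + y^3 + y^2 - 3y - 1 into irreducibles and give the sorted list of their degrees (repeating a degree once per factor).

Write h(y) = y^5 + 2y^4 + y^3 + y^2 - 3y - 1.
Linear factors from roots: (y + 3).
Complete factorization: h(y) = (y + 3)·(y^2 + 2y + 2)·(y^2 - 3y + 1).
Factor degrees with multiplicity: 1 + 2 + 2 = 5.

1, 2, 2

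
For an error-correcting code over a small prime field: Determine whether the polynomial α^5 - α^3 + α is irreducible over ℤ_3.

No

Write f(α) = α^5 - α^3 + α.
Check for roots in ℤ_3: f(0) = 0 → root; f(1) = 1; f(2) = 2.
f(0) = 0, so (α) divides f(α); f is reducible.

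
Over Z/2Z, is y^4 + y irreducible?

Write m(y) = y^4 + y.
Check for roots in Z/2Z: m(0) = 0 → root; m(1) = 0 → root.
m(0) = 0, so (y) divides m(y); m is reducible.

No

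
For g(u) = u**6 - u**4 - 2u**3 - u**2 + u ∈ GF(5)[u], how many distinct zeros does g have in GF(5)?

3

Evaluate at each of the 5 elements of GF(5):
g(0) = 0 → root; g(1) = 3; g(2) = 0 → root; g(3) = 3; g(4) = 0 → root.
Roots: {0, 2, 4}.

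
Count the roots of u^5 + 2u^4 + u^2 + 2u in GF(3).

Write f(u) = u^5 + 2u^4 + u^2 + 2u.
Evaluate at each of the 3 elements of GF(3):
f(0) = 0 → root; f(1) = 0 → root; f(2) = 0 → root.
Roots: {0, 1, 2}.

3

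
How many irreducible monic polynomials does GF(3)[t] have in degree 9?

2184

The number of monic irreducibles of degree 9 over GF(3) is (1/9)·Σ_{d∣9} μ(9/d) 3^d.
Divisors of 9: 1, 3, 9; μ(9/d) for each: 0, -1, 1.
Σ = − 3^3 + 3^9 = 19656.
N = 19656/9 = 2184.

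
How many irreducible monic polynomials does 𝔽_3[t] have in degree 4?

18

The number of monic irreducibles of degree 4 over GF(3) is (1/4)·Σ_{d∣4} μ(4/d) 3^d.
Divisors of 4: 1, 2, 4; μ(4/d) for each: 0, -1, 1.
Σ = − 3^2 + 3^4 = 72.
N = 72/4 = 18.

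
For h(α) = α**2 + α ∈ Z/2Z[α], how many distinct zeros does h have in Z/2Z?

2

Evaluate at each of the 2 elements of Z/2Z:
h(0) = 0 → root; h(1) = 0 → root.
Roots: {0, 1}.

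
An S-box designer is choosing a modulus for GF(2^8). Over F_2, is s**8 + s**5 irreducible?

No

Write h(s) = s**8 + s**5.
Check for roots in F_2: h(0) = 0 → root; h(1) = 0 → root.
h(0) = 0, so (s) divides h(s); h is reducible.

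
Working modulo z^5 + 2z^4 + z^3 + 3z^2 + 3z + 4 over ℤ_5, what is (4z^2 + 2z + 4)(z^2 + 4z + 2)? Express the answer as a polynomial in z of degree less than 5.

Multiply in ℤ_5[z]: (4z^2 + 2z + 4)·(z^2 + 4z + 2) = 4z^4 + 3z^3 + 3.
Reduced: 4z^4 + 3z^3 + 3.

4z^4 + 3z^3 + 3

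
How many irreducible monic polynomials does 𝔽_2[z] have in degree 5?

By the necklace-counting formula, N_2(5) = (1/5) Σ_{d|5} μ(5/d)·2^d.
Divisors of 5: 1, 5; μ(5/d) for each: -1, 1.
Σ = − 2^1 + 2^5 = 30.
N = 30/5 = 6.

6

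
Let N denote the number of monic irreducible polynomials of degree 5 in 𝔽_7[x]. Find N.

3360

Gauss's count: N_{7}(5) = (1/5) Σ_{d|5} μ(5/d)·7^d.
Divisors of 5: 1, 5; μ(5/d) for each: -1, 1.
Σ = − 7^1 + 7^5 = 16800.
N = 16800/5 = 3360.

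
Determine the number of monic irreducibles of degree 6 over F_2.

The number of monic irreducibles of degree 6 over GF(2) is (1/6)·Σ_{d∣6} μ(6/d) 2^d.
Divisors of 6: 1, 2, 3, 6; μ(6/d) for each: 1, -1, -1, 1.
Σ = 2^1 − 2^2 − 2^3 + 2^6 = 54.
N = 54/6 = 9.

9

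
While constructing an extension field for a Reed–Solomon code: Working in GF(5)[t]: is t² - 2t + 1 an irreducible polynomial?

No

Write f(t) = t² - 2t + 1.
Check for roots in GF(5): f(0) = 1; f(1) = 0 → root; f(2) = 1; f(3) = 4; f(4) = 4.
f(1) = 0, so (t − 1) divides f(t); f is reducible.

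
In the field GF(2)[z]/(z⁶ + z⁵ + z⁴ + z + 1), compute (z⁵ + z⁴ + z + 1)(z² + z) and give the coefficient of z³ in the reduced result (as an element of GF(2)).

1

Multiply in GF(2)[z]: (z⁵ + z⁴ + z + 1)·(z² + z) = z⁷ + z⁵ + z³ + z.
Reduce using z⁶ ≡ z⁵ + z⁴ + z + 1 (mod z⁶ + z⁵ + z⁴ + z + 1).
Reduced: z⁵ + z⁴ + z³ + z² + z + 1.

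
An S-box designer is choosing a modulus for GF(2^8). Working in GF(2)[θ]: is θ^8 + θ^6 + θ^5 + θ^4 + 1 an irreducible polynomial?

Yes

Write P(θ) = θ^8 + θ^6 + θ^5 + θ^4 + 1.
Check for roots in GF(2): P(0) = 1; P(1) = 1.
No roots, so no linear factors.
Monic irreducibles of degree 2 over GF(2): θ^2 + θ + 1.
None of them divide P (all give nonzero remainder).
Monic irreducibles of degree 3 over GF(2): θ^3 + θ + 1, θ^3 + θ^2 + 1.
None of them divide P (all give nonzero remainder).
Monic irreducibles of degree 4 over GF(2): θ^4 + θ + 1, θ^4 + θ^3 + 1, θ^4 + θ^3 + θ^2 + θ + 1.
None of them divide P (all give nonzero remainder).
No irreducible factor of degree ≤ 4 exists, so P is irreducible over GF(2).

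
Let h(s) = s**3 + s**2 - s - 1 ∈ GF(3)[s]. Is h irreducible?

Check for roots in GF(3): h(0) = 2; h(1) = 0 → root; h(2) = 0 → root.
h(1) = 0, so (s − 1) divides h(s); h is reducible.

No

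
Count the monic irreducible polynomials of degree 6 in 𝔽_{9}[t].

88440

The number of monic irreducibles of degree 6 over GF(9) is (1/6)·Σ_{d∣6} μ(6/d) 9^d.
Divisors of 6: 1, 2, 3, 6; μ(6/d) for each: 1, -1, -1, 1.
Σ = 9^1 − 9^2 − 9^3 + 9^6 = 530640.
N = 530640/6 = 88440.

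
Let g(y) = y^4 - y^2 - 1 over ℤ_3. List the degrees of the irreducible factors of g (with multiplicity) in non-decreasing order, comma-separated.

4

Roots in ℤ_3: g(0) = 2; g(1) = 2; g(2) = 2.
Complete factorization: g(y) = (y^4 - y^2 - 1).
Factor degrees with multiplicity: 4 = 4.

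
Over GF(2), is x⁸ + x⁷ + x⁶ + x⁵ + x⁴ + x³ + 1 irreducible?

Write m(x) = x⁸ + x⁷ + x⁶ + x⁵ + x⁴ + x³ + 1.
Check for roots in GF(2): m(0) = 1; m(1) = 1.
No roots, so no linear factors.
Monic irreducibles of degree 2 over GF(2): x² + x + 1.
None of them divide m (all give nonzero remainder).
Monic irreducibles of degree 3 over GF(2): x³ + x + 1, x³ + x² + 1.
None of them divide m (all give nonzero remainder).
Monic irreducibles of degree 4 over GF(2): x⁴ + x + 1, x⁴ + x³ + 1, x⁴ + x³ + x² + x + 1.
None of them divide m (all give nonzero remainder).
No irreducible factor of degree ≤ 4 exists, so m is irreducible over GF(2).

Yes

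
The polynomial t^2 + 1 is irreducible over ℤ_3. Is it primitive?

Write f(t) = t^2 + 1.
|GF(3^2)^×| = 3^2 − 1 = 8. Prime factorization: 8 = 2^3.
f is primitive ⇔ t has order 8 in GF(3)[t]/(f), i.e. t^(8/q) ≠ 1 for each prime q | 8.
t^(4) mod f = 1
Since t^(4) = 1, the order of t divides 4 < 8; not primitive.

No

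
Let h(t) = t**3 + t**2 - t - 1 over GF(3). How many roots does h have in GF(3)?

2

Evaluate at each of the 3 elements of GF(3):
h(0) = 2; h(1) = 0 → root; h(2) = 0 → root.
Roots: {1, 2}.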